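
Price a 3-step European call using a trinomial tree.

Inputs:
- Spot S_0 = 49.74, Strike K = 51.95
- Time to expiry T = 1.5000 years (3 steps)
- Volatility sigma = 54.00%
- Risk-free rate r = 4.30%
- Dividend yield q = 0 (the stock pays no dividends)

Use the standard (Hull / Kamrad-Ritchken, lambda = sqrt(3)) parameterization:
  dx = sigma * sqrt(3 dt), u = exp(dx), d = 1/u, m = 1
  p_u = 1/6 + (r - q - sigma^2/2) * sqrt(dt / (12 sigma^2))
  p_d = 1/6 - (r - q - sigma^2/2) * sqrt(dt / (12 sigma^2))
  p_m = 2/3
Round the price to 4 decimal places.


Answer: Price = V(0,0) = 12.2496

Derivation:
dt = T/N = 0.500000; dx = sigma*sqrt(3*dt) = 0.661362
u = exp(dx) = 1.937430; d = 1/u = 0.516148
p_u = 0.127807, p_m = 0.666667, p_d = 0.205526
Discount per step: exp(-r*dt) = 0.978729
Stock lattice S(k, j) with j the centered position index:
  k=0: S(0,+0) = 49.7400
  k=1: S(1,-1) = 25.6732; S(1,+0) = 49.7400; S(1,+1) = 96.3678
  k=2: S(2,-2) = 13.2512; S(2,-1) = 25.6732; S(2,+0) = 49.7400; S(2,+1) = 96.3678; S(2,+2) = 186.7058
  k=3: S(3,-3) = 6.8396; S(3,-2) = 13.2512; S(3,-1) = 25.6732; S(3,+0) = 49.7400; S(3,+1) = 96.3678; S(3,+2) = 186.7058; S(3,+3) = 361.7293
Terminal payoffs V(N, j) = max(S_T - K, 0):
  V(3,-3) = 0.000000; V(3,-2) = 0.000000; V(3,-1) = 0.000000; V(3,+0) = 0.000000; V(3,+1) = 44.417756; V(3,+2) = 134.755760; V(3,+3) = 309.779296
Backward induction: V(k, j) = exp(-r*dt) * [p_u * V(k+1, j+1) + p_m * V(k+1, j) + p_d * V(k+1, j-1)]
  V(2,-2) = exp(-r*dt) * [p_u*0.000000 + p_m*0.000000 + p_d*0.000000] = 0.000000
  V(2,-1) = exp(-r*dt) * [p_u*0.000000 + p_m*0.000000 + p_d*0.000000] = 0.000000
  V(2,+0) = exp(-r*dt) * [p_u*44.417756 + p_m*0.000000 + p_d*0.000000] = 5.556170
  V(2,+1) = exp(-r*dt) * [p_u*134.755760 + p_m*44.417756 + p_d*0.000000] = 45.838434
  V(2,+2) = exp(-r*dt) * [p_u*309.779296 + p_m*134.755760 + p_d*44.417756] = 135.611074
  V(1,-1) = exp(-r*dt) * [p_u*5.556170 + p_m*0.000000 + p_d*0.000000] = 0.695015
  V(1,+0) = exp(-r*dt) * [p_u*45.838434 + p_m*5.556170 + p_d*0.000000] = 9.359207
  V(1,+1) = exp(-r*dt) * [p_u*135.611074 + p_m*45.838434 + p_d*5.556170] = 47.990045
  V(0,+0) = exp(-r*dt) * [p_u*47.990045 + p_m*9.359207 + p_d*0.695015] = 12.249584


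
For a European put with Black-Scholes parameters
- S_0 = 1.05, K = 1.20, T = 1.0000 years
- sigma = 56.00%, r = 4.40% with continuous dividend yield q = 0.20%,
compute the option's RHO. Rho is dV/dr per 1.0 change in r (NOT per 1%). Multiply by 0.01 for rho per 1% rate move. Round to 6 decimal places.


d1 = 0.1165510846; d2 = -0.4434489154
phi(d1) = 0.3962418147; exp(-qT) = 0.9980019987; exp(-rT) = 0.9569539575
N(-d2) = 0.6712794692
Rho = -K*T*exp(-rT)*N(-d2) = -1.2000 * 1.0000 * 0.9569539575 * 0.6712794692 = -0.770860

Answer: Rho = -0.770860


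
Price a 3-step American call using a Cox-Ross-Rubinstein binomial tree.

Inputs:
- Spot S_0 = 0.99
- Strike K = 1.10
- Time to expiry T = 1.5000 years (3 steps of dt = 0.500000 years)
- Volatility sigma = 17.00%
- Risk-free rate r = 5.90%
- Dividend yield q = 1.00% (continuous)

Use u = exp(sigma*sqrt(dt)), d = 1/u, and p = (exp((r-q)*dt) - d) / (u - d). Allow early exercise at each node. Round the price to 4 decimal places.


Answer: Price = V(0,0) = 0.0614

Derivation:
dt = T/N = 0.500000
u = exp(sigma*sqrt(dt)) = 1.127732; d = 1/u = 0.886736
p = (exp((r-q)*dt) - d) / (u - d) = 0.572901
Discount per step: exp(-r*dt) = 0.970931
Stock lattice S(k, i) with i counting down-moves:
  k=0: S(0,0) = 0.9900
  k=1: S(1,0) = 1.1165; S(1,1) = 0.8779
  k=2: S(2,0) = 1.2591; S(2,1) = 0.9900; S(2,2) = 0.7784
  k=3: S(3,0) = 1.4199; S(3,1) = 1.1165; S(3,2) = 0.8779; S(3,3) = 0.6903
Terminal payoffs V(N, i) = max(S_T - K, 0):
  V(3,0) = 0.319883; V(3,1) = 0.016454; V(3,2) = 0.000000; V(3,3) = 0.000000
Backward induction: V(k, i) = exp(-r*dt) * [p * V(k+1, i) + (1-p) * V(k+1, i+1)]; then take max(V_cont, immediate exercise) for American.
  V(2,0) = exp(-r*dt) * [p*0.319883 + (1-p)*0.016454] = 0.184757; exercise = 0.159061; V(2,0) = max -> 0.184757
  V(2,1) = exp(-r*dt) * [p*0.016454 + (1-p)*0.000000] = 0.009153; exercise = 0.000000; V(2,1) = max -> 0.009153
  V(2,2) = exp(-r*dt) * [p*0.000000 + (1-p)*0.000000] = 0.000000; exercise = 0.000000; V(2,2) = max -> 0.000000
  V(1,0) = exp(-r*dt) * [p*0.184757 + (1-p)*0.009153] = 0.106566; exercise = 0.016454; V(1,0) = max -> 0.106566
  V(1,1) = exp(-r*dt) * [p*0.009153 + (1-p)*0.000000] = 0.005091; exercise = 0.000000; V(1,1) = max -> 0.005091
  V(0,0) = exp(-r*dt) * [p*0.106566 + (1-p)*0.005091] = 0.061388; exercise = 0.000000; V(0,0) = max -> 0.061388


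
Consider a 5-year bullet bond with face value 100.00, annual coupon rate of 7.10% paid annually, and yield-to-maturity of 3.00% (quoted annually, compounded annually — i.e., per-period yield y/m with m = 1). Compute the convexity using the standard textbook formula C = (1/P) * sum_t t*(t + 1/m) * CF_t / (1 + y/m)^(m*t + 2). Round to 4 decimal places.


Coupon per period c = face * coupon_rate / m = 7.100000
Periods per year m = 1; per-period yield y/m = 0.030000
Number of cashflows N = 5
Cashflows (t years, CF_t, discount factor 1/(1+y/m)^(m*t), PV):
  t = 1.0000: CF_t = 7.100000, DF = 0.970874, PV = 6.893204
  t = 2.0000: CF_t = 7.100000, DF = 0.942596, PV = 6.692431
  t = 3.0000: CF_t = 7.100000, DF = 0.915142, PV = 6.497506
  t = 4.0000: CF_t = 7.100000, DF = 0.888487, PV = 6.308258
  t = 5.0000: CF_t = 107.100000, DF = 0.862609, PV = 92.385401
Price P = sum_t PV_t = 118.776799
Convexity numerator sum_t t*(t + 1/m) * CF_t / (1+y/m)^(m*t + 2):
  t = 1.0000: term = 12.995012
  t = 2.0000: term = 37.849548
  t = 3.0000: term = 73.494268
  t = 4.0000: term = 118.922764
  t = 5.0000: term = 2612.463026
Convexity = (1/P) * sum = 2855.724619 / 118.776799 = 24.042781

Answer: Convexity = 24.0428


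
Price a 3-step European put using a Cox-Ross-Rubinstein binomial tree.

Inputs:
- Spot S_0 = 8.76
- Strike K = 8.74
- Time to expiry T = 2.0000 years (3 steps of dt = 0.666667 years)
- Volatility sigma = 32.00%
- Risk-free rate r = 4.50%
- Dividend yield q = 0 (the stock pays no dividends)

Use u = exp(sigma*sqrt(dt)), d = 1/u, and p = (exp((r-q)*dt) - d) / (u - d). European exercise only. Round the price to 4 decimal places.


dt = T/N = 0.666667
u = exp(sigma*sqrt(dt)) = 1.298590; d = 1/u = 0.770066
p = (exp((r-q)*dt) - d) / (u - d) = 0.492671
Discount per step: exp(-r*dt) = 0.970446
Stock lattice S(k, i) with i counting down-moves:
  k=0: S(0,0) = 8.7600
  k=1: S(1,0) = 11.3756; S(1,1) = 6.7458
  k=2: S(2,0) = 14.7723; S(2,1) = 8.7600; S(2,2) = 5.1947
  k=3: S(3,0) = 19.1832; S(3,1) = 11.3756; S(3,2) = 6.7458; S(3,3) = 4.0003
Terminal payoffs V(N, i) = max(K - S_T, 0):
  V(3,0) = 0.000000; V(3,1) = 0.000000; V(3,2) = 1.994221; V(3,3) = 4.739741
Backward induction: V(k, i) = exp(-r*dt) * [p * V(k+1, i) + (1-p) * V(k+1, i+1)].
  V(2,0) = exp(-r*dt) * [p*0.000000 + (1-p)*0.000000] = 0.000000
  V(2,1) = exp(-r*dt) * [p*0.000000 + (1-p)*1.994221] = 0.981825
  V(2,2) = exp(-r*dt) * [p*1.994221 + (1-p)*4.739741] = 3.286998
  V(1,0) = exp(-r*dt) * [p*0.000000 + (1-p)*0.981825] = 0.483387
  V(1,1) = exp(-r*dt) * [p*0.981825 + (1-p)*3.286998] = 2.087725
  V(0,0) = exp(-r*dt) * [p*0.483387 + (1-p)*2.087725] = 1.258972

Answer: Price = V(0,0) = 1.2590


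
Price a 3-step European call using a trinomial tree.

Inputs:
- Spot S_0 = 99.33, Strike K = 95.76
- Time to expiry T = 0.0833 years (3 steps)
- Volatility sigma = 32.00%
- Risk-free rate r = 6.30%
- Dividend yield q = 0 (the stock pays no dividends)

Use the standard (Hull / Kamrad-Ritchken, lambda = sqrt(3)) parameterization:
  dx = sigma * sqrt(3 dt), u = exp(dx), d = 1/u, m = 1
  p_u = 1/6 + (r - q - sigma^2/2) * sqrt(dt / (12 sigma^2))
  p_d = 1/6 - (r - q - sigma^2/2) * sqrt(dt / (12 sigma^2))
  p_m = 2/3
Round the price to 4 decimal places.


Answer: Price = V(0,0) = 6.0823

Derivation:
dt = T/N = 0.027767; dx = sigma*sqrt(3*dt) = 0.092358
u = exp(dx) = 1.096757; d = 1/u = 0.911779
p_u = 0.168440, p_m = 0.666667, p_d = 0.164893
Discount per step: exp(-r*dt) = 0.998252
Stock lattice S(k, j) with j the centered position index:
  k=0: S(0,+0) = 99.3300
  k=1: S(1,-1) = 90.5670; S(1,+0) = 99.3300; S(1,+1) = 108.9409
  k=2: S(2,-2) = 82.5771; S(2,-1) = 90.5670; S(2,+0) = 99.3300; S(2,+1) = 108.9409; S(2,+2) = 119.4816
  k=3: S(3,-3) = 75.2921; S(3,-2) = 82.5771; S(3,-1) = 90.5670; S(3,+0) = 99.3300; S(3,+1) = 108.9409; S(3,+2) = 119.4816; S(3,+3) = 131.0423
Terminal payoffs V(N, j) = max(S_T - K, 0):
  V(3,-3) = 0.000000; V(3,-2) = 0.000000; V(3,-1) = 0.000000; V(3,+0) = 3.570000; V(3,+1) = 13.180864; V(3,+2) = 23.721646; V(3,+3) = 35.282322
Backward induction: V(k, j) = exp(-r*dt) * [p_u * V(k+1, j+1) + p_m * V(k+1, j) + p_d * V(k+1, j-1)]
  V(2,-2) = exp(-r*dt) * [p_u*0.000000 + p_m*0.000000 + p_d*0.000000] = 0.000000
  V(2,-1) = exp(-r*dt) * [p_u*3.570000 + p_m*0.000000 + p_d*0.000000] = 0.600281
  V(2,+0) = exp(-r*dt) * [p_u*13.180864 + p_m*3.570000 + p_d*0.000000] = 4.592151
  V(2,+1) = exp(-r*dt) * [p_u*23.721646 + p_m*13.180864 + p_d*3.570000] = 13.348225
  V(2,+2) = exp(-r*dt) * [p_u*35.282322 + p_m*23.721646 + p_d*13.180864] = 23.889006
  V(1,-1) = exp(-r*dt) * [p_u*4.592151 + p_m*0.600281 + p_d*0.000000] = 1.171640
  V(1,+0) = exp(-r*dt) * [p_u*13.348225 + p_m*4.592151 + p_d*0.600281] = 5.399344
  V(1,+1) = exp(-r*dt) * [p_u*23.889006 + p_m*13.348225 + p_d*4.592151] = 13.655996
  V(0,+0) = exp(-r*dt) * [p_u*13.655996 + p_m*5.399344 + p_d*1.171640] = 6.082331


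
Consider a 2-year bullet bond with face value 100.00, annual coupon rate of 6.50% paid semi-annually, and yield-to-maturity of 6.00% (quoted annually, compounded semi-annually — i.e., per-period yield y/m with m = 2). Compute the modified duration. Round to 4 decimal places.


Coupon per period c = face * coupon_rate / m = 3.250000
Periods per year m = 2; per-period yield y/m = 0.030000
Number of cashflows N = 4
Cashflows (t years, CF_t, discount factor 1/(1+y/m)^(m*t), PV):
  t = 0.5000: CF_t = 3.250000, DF = 0.970874, PV = 3.155340
  t = 1.0000: CF_t = 3.250000, DF = 0.942596, PV = 3.063437
  t = 1.5000: CF_t = 3.250000, DF = 0.915142, PV = 2.974210
  t = 2.0000: CF_t = 103.250000, DF = 0.888487, PV = 91.736288
Price P = sum_t PV_t = 100.929275
First compute Macaulay numerator sum_t t * PV_t:
  t * PV_t at t = 0.5000: 1.577670
  t * PV_t at t = 1.0000: 3.063437
  t * PV_t at t = 1.5000: 4.461316
  t * PV_t at t = 2.0000: 183.472575
Macaulay duration D = 192.574998 / 100.929275 = 1.908019
Modified duration = D / (1 + y/m) = 1.908019 / (1 + 0.030000) = 1.852446

Answer: Modified duration = 1.8524


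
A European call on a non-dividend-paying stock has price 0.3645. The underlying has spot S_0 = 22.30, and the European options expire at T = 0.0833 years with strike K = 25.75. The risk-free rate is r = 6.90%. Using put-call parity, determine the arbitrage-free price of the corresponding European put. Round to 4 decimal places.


Put-call parity: C - P = S_0 * exp(-qT) - K * exp(-rT).
S_0 * exp(-qT) = 22.3000 * 1.00000000 = 22.30000000
K * exp(-rT) = 25.7500 * 0.99426879 = 25.60242125
P = C - S*exp(-qT) + K*exp(-rT)
P = 0.3645 - 22.30000000 + 25.60242125 = 3.6669

Answer: Put price = 3.6669


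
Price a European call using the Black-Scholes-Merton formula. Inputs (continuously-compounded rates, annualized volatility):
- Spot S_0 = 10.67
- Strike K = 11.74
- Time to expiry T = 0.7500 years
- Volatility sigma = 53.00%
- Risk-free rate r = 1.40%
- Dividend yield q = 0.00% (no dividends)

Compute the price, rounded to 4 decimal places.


Answer: Price = 1.5831

Derivation:
d1 = (ln(S/K) + (r - q + 0.5*sigma^2) * T) / (sigma * sqrt(T)) = 0.04416566
d2 = d1 - sigma * sqrt(T) = -0.41482780
exp(-rT) = 0.98955493; exp(-qT) = 1.00000000
C = S_0 * exp(-qT) * N(d1) - K * exp(-rT) * N(d2)
N(d1) = 0.51761382; N(d2) = 0.33913398
C = 10.6700 * 1.00000000 * 0.51761382 - 11.7400 * 0.98955493 * 0.33913398 = 1.5831


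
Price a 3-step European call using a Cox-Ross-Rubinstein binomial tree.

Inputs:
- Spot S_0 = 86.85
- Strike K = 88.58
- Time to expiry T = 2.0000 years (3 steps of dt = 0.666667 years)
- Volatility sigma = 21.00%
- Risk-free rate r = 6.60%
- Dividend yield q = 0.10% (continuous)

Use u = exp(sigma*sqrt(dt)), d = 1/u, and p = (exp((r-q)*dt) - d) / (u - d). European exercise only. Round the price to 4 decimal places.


dt = T/N = 0.666667
u = exp(sigma*sqrt(dt)) = 1.187042; d = 1/u = 0.842430
p = (exp((r-q)*dt) - d) / (u - d) = 0.585748
Discount per step: exp(-r*dt) = 0.956954
Stock lattice S(k, i) with i counting down-moves:
  k=0: S(0,0) = 86.8500
  k=1: S(1,0) = 103.0946; S(1,1) = 73.1651
  k=2: S(2,0) = 122.3776; S(2,1) = 86.8500; S(2,2) = 61.6365
  k=3: S(3,0) = 145.2673; S(3,1) = 103.0946; S(3,2) = 73.1651; S(3,3) = 51.9244
Terminal payoffs V(N, i) = max(S_T - K, 0):
  V(3,0) = 56.687277; V(3,1) = 14.514575; V(3,2) = 0.000000; V(3,3) = 0.000000
Backward induction: V(k, i) = exp(-r*dt) * [p * V(k+1, i) + (1-p) * V(k+1, i+1)].
  V(2,0) = exp(-r*dt) * [p*56.687277 + (1-p)*14.514575] = 37.529025
  V(2,1) = exp(-r*dt) * [p*14.514575 + (1-p)*0.000000] = 8.135917
  V(2,2) = exp(-r*dt) * [p*0.000000 + (1-p)*0.000000] = 0.000000
  V(1,0) = exp(-r*dt) * [p*37.529025 + (1-p)*8.135917] = 24.261542
  V(1,1) = exp(-r*dt) * [p*8.135917 + (1-p)*0.000000] = 4.560460
  V(0,0) = exp(-r*dt) * [p*24.261542 + (1-p)*4.560460] = 15.407282

Answer: Price = V(0,0) = 15.4073


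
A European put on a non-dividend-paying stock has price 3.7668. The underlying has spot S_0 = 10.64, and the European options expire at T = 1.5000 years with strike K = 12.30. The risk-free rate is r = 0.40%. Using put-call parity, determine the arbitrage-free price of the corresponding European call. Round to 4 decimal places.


Put-call parity: C - P = S_0 * exp(-qT) - K * exp(-rT).
S_0 * exp(-qT) = 10.6400 * 1.00000000 = 10.64000000
K * exp(-rT) = 12.3000 * 0.99401796 = 12.22642096
C = P + S*exp(-qT) - K*exp(-rT)
C = 3.7668 + 10.64000000 - 12.22642096 = 2.1804

Answer: Call price = 2.1804


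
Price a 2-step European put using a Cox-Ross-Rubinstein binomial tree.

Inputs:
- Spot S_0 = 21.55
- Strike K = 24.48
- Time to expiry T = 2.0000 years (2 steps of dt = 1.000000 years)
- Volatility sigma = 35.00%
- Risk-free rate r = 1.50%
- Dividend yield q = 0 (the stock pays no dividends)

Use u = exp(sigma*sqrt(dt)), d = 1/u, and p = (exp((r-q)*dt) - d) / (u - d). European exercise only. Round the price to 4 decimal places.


dt = T/N = 1.000000
u = exp(sigma*sqrt(dt)) = 1.419068; d = 1/u = 0.704688
p = (exp((r-q)*dt) - d) / (u - d) = 0.434538
Discount per step: exp(-r*dt) = 0.985112
Stock lattice S(k, i) with i counting down-moves:
  k=0: S(0,0) = 21.5500
  k=1: S(1,0) = 30.5809; S(1,1) = 15.1860
  k=2: S(2,0) = 43.3964; S(2,1) = 21.5500; S(2,2) = 10.7014
Terminal payoffs V(N, i) = max(K - S_T, 0):
  V(2,0) = 0.000000; V(2,1) = 2.930000; V(2,2) = 13.778587
Backward induction: V(k, i) = exp(-r*dt) * [p * V(k+1, i) + (1-p) * V(k+1, i+1)].
  V(1,0) = exp(-r*dt) * [p*0.000000 + (1-p)*2.930000] = 1.632137
  V(1,1) = exp(-r*dt) * [p*2.930000 + (1-p)*13.778587] = 8.929512
  V(0,0) = exp(-r*dt) * [p*1.632137 + (1-p)*8.929512] = 5.672793

Answer: Price = V(0,0) = 5.6728


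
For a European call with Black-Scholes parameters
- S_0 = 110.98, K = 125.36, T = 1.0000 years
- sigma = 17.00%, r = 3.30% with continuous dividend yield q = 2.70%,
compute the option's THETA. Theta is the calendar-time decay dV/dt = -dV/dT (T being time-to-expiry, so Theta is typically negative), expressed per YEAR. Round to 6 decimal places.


d1 = -0.5964093715; d2 = -0.7664093715
phi(d1) = 0.3339411155; exp(-qT) = 0.9733612415; exp(-rT) = 0.9675385596
Theta = -S*exp(-qT)*phi(d1)*sigma/(2*sqrt(T)) - r*K*exp(-rT)*N(d2) + q*S*exp(-qT)*N(d1)
N(d1) = 0.2754508907; N(d2) = 0.2217163792; sqrt(T) = 1.0000000000
Term 1 = -110.9800 * 0.9733612415 * 0.3339411155 * 0.1700 / (2 * 1.0000000000) = -3.0662501942
Term 2 = -0.0330 * 125.3600 * 0.9675385596 * 0.2217163792 = -0.8874399654
Term 3 = 0.0270 * 110.9800 * 0.9733612415 * 0.2754508907 = 0.8033905420
Theta = -3.0662501942 + (-0.8874399654) + (0.8033905420) = -3.150300

Answer: Theta = -3.150300


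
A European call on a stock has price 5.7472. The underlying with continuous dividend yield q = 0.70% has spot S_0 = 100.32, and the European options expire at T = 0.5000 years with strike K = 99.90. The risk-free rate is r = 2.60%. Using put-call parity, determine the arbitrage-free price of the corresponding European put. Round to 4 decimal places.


Put-call parity: C - P = S_0 * exp(-qT) - K * exp(-rT).
S_0 * exp(-qT) = 100.3200 * 0.99650612 = 99.96949374
K * exp(-rT) = 99.9000 * 0.98708414 = 98.60970509
P = C - S*exp(-qT) + K*exp(-rT)
P = 5.7472 - 99.96949374 + 98.60970509 = 4.3874

Answer: Put price = 4.3874


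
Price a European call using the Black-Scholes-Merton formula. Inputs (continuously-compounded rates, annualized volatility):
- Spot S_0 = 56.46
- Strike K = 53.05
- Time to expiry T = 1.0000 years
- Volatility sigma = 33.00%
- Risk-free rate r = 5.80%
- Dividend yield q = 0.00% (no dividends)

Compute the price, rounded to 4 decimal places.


Answer: Price = 10.6337

Derivation:
d1 = (ln(S/K) + (r - q + 0.5*sigma^2) * T) / (sigma * sqrt(T)) = 0.52953805
d2 = d1 - sigma * sqrt(T) = 0.19953805
exp(-rT) = 0.94364995; exp(-qT) = 1.00000000
C = S_0 * exp(-qT) * N(d1) - K * exp(-rT) * N(d2)
N(d1) = 0.70178387; N(d2) = 0.57907906
C = 56.4600 * 1.00000000 * 0.70178387 - 53.0500 * 0.94364995 * 0.57907906 = 10.6337


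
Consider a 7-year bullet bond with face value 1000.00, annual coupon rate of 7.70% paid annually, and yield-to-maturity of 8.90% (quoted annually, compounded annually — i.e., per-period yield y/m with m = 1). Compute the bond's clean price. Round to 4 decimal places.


Answer: Price = 939.4014

Derivation:
Coupon per period c = face * coupon_rate / m = 77.000000
Periods per year m = 1; per-period yield y/m = 0.089000
Number of cashflows N = 7
Cashflows (t years, CF_t, discount factor 1/(1+y/m)^(m*t), PV):
  t = 1.0000: CF_t = 77.000000, DF = 0.918274, PV = 70.707071
  t = 2.0000: CF_t = 77.000000, DF = 0.843226, PV = 64.928440
  t = 3.0000: CF_t = 77.000000, DF = 0.774313, PV = 59.622075
  t = 4.0000: CF_t = 77.000000, DF = 0.711031, PV = 54.749380
  t = 5.0000: CF_t = 77.000000, DF = 0.652921, PV = 50.274913
  t = 6.0000: CF_t = 77.000000, DF = 0.599560, PV = 46.166127
  t = 7.0000: CF_t = 1077.000000, DF = 0.550560, PV = 592.953375
Price P = sum_t PV_t = 939.401380


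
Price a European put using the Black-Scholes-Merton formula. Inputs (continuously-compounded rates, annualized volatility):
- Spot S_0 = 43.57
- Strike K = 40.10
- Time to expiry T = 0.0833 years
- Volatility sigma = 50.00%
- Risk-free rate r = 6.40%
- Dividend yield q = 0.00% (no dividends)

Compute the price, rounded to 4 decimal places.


Answer: Price = 0.9936

Derivation:
d1 = (ln(S/K) + (r - q + 0.5*sigma^2) * T) / (sigma * sqrt(T)) = 0.68420135
d2 = d1 - sigma * sqrt(T) = 0.53989266
exp(-rT) = 0.99468299; exp(-qT) = 1.00000000
P = K * exp(-rT) * N(-d2) - S_0 * exp(-qT) * N(-d1)
N(-d1) = 0.24692401; N(-d2) = 0.29463553
P = 40.1000 * 0.99468299 * 0.29463553 - 43.5700 * 1.00000000 * 0.24692401 = 0.9936


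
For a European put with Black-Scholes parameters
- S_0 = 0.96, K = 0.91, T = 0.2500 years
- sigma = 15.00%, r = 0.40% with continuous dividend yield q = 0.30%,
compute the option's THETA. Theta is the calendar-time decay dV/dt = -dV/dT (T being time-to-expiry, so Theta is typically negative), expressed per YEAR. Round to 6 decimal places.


d1 = 0.7540157993; d2 = 0.6790157993
phi(d1) = 0.3002293951; exp(-qT) = 0.9992502812; exp(-rT) = 0.9990004998
Theta = -S*exp(-qT)*phi(d1)*sigma/(2*sqrt(T)) + r*K*exp(-rT)*N(-d2) - q*S*exp(-qT)*N(-d1)
N(-d1) = 0.2254198674; N(-d2) = 0.2485639256; sqrt(T) = 0.5000000000
Term 1 = -0.9600 * 0.9992502812 * 0.3002293951 * 0.1500 / (2 * 0.5000000000) = -0.0432006203
Term 2 = 0.0040 * 0.9100 * 0.9990004998 * 0.2485639256 = 0.0009038684
Term 3 = -0.0030 * 0.9600 * 0.9992502812 * 0.2254198674 = -0.0006487225
Theta = -0.0432006203 + (0.0009038684) + (-0.0006487225) = -0.042945

Answer: Theta = -0.042945


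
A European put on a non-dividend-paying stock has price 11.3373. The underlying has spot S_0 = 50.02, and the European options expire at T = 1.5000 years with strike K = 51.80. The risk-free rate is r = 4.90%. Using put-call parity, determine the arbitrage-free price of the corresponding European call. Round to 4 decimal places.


Answer: Call price = 13.2280

Derivation:
Put-call parity: C - P = S_0 * exp(-qT) - K * exp(-rT).
S_0 * exp(-qT) = 50.0200 * 1.00000000 = 50.02000000
K * exp(-rT) = 51.8000 * 0.92913615 = 48.12925235
C = P + S*exp(-qT) - K*exp(-rT)
C = 11.3373 + 50.02000000 - 48.12925235 = 13.2280


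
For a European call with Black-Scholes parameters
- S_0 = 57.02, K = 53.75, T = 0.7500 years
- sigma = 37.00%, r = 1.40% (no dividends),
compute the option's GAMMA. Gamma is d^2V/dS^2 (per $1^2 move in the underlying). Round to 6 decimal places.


Answer: Gamma = 0.020335

Derivation:
d1 = 0.3772934590; d2 = 0.0568640596
phi(d1) = 0.3715344413; exp(-qT) = 1.0000000000; exp(-rT) = 0.9895549326
Gamma = exp(-qT) * phi(d1) / (S * sigma * sqrt(T)) = 1.0000000000 * 0.3715344413 / (57.0200 * 0.3700 * 0.8660254038) = 0.020335


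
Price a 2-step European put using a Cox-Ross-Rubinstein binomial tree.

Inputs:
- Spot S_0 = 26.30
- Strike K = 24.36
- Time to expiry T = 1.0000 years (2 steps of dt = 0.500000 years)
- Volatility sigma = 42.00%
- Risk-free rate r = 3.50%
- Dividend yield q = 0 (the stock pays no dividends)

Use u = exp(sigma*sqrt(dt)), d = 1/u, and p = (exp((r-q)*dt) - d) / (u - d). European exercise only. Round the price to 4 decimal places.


Answer: Price = V(0,0) = 2.8159

Derivation:
dt = T/N = 0.500000
u = exp(sigma*sqrt(dt)) = 1.345795; d = 1/u = 0.743055
p = (exp((r-q)*dt) - d) / (u - d) = 0.455584
Discount per step: exp(-r*dt) = 0.982652
Stock lattice S(k, i) with i counting down-moves:
  k=0: S(0,0) = 26.3000
  k=1: S(1,0) = 35.3944; S(1,1) = 19.5424
  k=2: S(2,0) = 47.6336; S(2,1) = 26.3000; S(2,2) = 14.5210
Terminal payoffs V(N, i) = max(K - S_T, 0):
  V(2,0) = 0.000000; V(2,1) = 0.000000; V(2,2) = 9.838951
Backward induction: V(k, i) = exp(-r*dt) * [p * V(k+1, i) + (1-p) * V(k+1, i+1)].
  V(1,0) = exp(-r*dt) * [p*0.000000 + (1-p)*0.000000] = 0.000000
  V(1,1) = exp(-r*dt) * [p*0.000000 + (1-p)*9.838951] = 5.263556
  V(0,0) = exp(-r*dt) * [p*0.000000 + (1-p)*5.263556] = 2.815851


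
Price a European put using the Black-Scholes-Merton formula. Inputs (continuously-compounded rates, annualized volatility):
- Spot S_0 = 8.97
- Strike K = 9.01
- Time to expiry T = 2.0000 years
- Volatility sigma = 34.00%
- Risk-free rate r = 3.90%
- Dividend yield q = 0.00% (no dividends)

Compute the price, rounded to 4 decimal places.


Answer: Price = 1.3446

Derivation:
d1 = (ln(S/K) + (r - q + 0.5*sigma^2) * T) / (sigma * sqrt(T)) = 0.39338140
d2 = d1 - sigma * sqrt(T) = -0.08745121
exp(-rT) = 0.92496443; exp(-qT) = 1.00000000
P = K * exp(-rT) * N(-d2) - S_0 * exp(-qT) * N(-d1)
N(-d1) = 0.34701890; N(-d2) = 0.53484357
P = 9.0100 * 0.92496443 * 0.53484357 - 8.9700 * 1.00000000 * 0.34701890 = 1.3446


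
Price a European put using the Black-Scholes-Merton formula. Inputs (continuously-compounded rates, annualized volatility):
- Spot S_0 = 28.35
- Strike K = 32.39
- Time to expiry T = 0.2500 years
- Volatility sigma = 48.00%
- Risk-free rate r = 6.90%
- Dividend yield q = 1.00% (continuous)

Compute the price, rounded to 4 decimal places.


Answer: Price = 4.9902

Derivation:
d1 = (ln(S/K) + (r - q + 0.5*sigma^2) * T) / (sigma * sqrt(T)) = -0.37363626
d2 = d1 - sigma * sqrt(T) = -0.61363626
exp(-rT) = 0.98289793; exp(-qT) = 0.99750312
P = K * exp(-rT) * N(-d2) - S_0 * exp(-qT) * N(-d1)
N(-d1) = 0.64566252; N(-d2) = 0.73027214
P = 32.3900 * 0.98289793 * 0.73027214 - 28.3500 * 0.99750312 * 0.64566252 = 4.9902


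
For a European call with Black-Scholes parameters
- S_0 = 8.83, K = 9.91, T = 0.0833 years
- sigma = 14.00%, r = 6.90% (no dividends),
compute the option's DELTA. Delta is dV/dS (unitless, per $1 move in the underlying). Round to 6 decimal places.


Answer: Delta = 0.003538

Derivation:
d1 = -2.6932663912; d2 = -2.7336728263
phi(d1) = 0.0106118873; exp(-qT) = 1.0000000000; exp(-rT) = 0.9942687864
N(d1) = 0.0035377855
Delta = exp(-qT) * N(d1) = 1.0000000000 * 0.0035377855 = 0.003538


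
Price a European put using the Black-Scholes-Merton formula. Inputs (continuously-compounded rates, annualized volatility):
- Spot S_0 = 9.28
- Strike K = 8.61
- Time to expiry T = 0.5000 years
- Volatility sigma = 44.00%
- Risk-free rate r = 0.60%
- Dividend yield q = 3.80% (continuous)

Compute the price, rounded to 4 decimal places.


Answer: Price = 0.8522

Derivation:
d1 = (ln(S/K) + (r - q + 0.5*sigma^2) * T) / (sigma * sqrt(T)) = 0.34499492
d2 = d1 - sigma * sqrt(T) = 0.03386793
exp(-rT) = 0.99700450; exp(-qT) = 0.98117936
P = K * exp(-rT) * N(-d2) - S_0 * exp(-qT) * N(-d1)
N(-d1) = 0.36504910; N(-d2) = 0.48649123
P = 8.6100 * 0.99700450 * 0.48649123 - 9.2800 * 0.98117936 * 0.36504910 = 0.8522


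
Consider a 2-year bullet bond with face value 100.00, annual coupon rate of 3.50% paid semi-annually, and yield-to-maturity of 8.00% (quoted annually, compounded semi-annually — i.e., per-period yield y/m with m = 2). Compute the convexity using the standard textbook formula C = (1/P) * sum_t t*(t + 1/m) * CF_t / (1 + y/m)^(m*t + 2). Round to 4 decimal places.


Coupon per period c = face * coupon_rate / m = 1.750000
Periods per year m = 2; per-period yield y/m = 0.040000
Number of cashflows N = 4
Cashflows (t years, CF_t, discount factor 1/(1+y/m)^(m*t), PV):
  t = 0.5000: CF_t = 1.750000, DF = 0.961538, PV = 1.682692
  t = 1.0000: CF_t = 1.750000, DF = 0.924556, PV = 1.617973
  t = 1.5000: CF_t = 1.750000, DF = 0.888996, PV = 1.555744
  t = 2.0000: CF_t = 101.750000, DF = 0.854804, PV = 86.976326
Price P = sum_t PV_t = 91.832736
Convexity numerator sum_t t*(t + 1/m) * CF_t / (1+y/m)^(m*t + 2):
  t = 0.5000: term = 0.777872
  t = 1.0000: term = 2.243861
  t = 1.5000: term = 4.315117
  t = 2.0000: term = 402.072515
Convexity = (1/P) * sum = 409.409365 / 91.832736 = 4.458207

Answer: Convexity = 4.4582


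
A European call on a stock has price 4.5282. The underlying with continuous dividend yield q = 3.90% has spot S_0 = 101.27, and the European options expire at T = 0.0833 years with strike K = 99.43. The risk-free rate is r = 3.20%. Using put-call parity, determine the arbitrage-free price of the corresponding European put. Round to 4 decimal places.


Put-call parity: C - P = S_0 * exp(-qT) - K * exp(-rT).
S_0 * exp(-qT) = 101.2700 * 0.99675657 = 100.94153798
K * exp(-rT) = 99.4300 * 0.99733795 = 99.16531232
P = C - S*exp(-qT) + K*exp(-rT)
P = 4.5282 - 100.94153798 + 99.16531232 = 2.7520

Answer: Put price = 2.7520


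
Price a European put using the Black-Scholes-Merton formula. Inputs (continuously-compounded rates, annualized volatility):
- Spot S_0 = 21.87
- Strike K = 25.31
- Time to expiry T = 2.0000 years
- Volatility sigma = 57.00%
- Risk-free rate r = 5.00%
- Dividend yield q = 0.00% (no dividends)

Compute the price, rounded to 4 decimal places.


Answer: Price = 7.5353

Derivation:
d1 = (ln(S/K) + (r - q + 0.5*sigma^2) * T) / (sigma * sqrt(T)) = 0.34588222
d2 = d1 - sigma * sqrt(T) = -0.46021951
exp(-rT) = 0.90483742; exp(-qT) = 1.00000000
P = K * exp(-rT) * N(-d2) - S_0 * exp(-qT) * N(-d1)
N(-d1) = 0.36471561; N(-d2) = 0.67732066
P = 25.3100 * 0.90483742 * 0.67732066 - 21.8700 * 1.00000000 * 0.36471561 = 7.5353


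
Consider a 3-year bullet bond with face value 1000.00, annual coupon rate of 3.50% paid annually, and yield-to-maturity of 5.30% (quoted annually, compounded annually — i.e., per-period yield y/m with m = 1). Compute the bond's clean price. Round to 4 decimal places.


Answer: Price = 951.2558

Derivation:
Coupon per period c = face * coupon_rate / m = 35.000000
Periods per year m = 1; per-period yield y/m = 0.053000
Number of cashflows N = 3
Cashflows (t years, CF_t, discount factor 1/(1+y/m)^(m*t), PV):
  t = 1.0000: CF_t = 35.000000, DF = 0.949668, PV = 33.238367
  t = 2.0000: CF_t = 35.000000, DF = 0.901869, PV = 31.565400
  t = 3.0000: CF_t = 1035.000000, DF = 0.856475, PV = 886.452025
Price P = sum_t PV_t = 951.255791


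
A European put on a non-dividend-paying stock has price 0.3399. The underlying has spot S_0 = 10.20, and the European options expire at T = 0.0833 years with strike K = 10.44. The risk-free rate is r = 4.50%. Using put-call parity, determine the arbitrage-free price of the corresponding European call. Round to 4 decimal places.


Answer: Call price = 0.1390

Derivation:
Put-call parity: C - P = S_0 * exp(-qT) - K * exp(-rT).
S_0 * exp(-qT) = 10.2000 * 1.00000000 = 10.20000000
K * exp(-rT) = 10.4400 * 0.99625852 = 10.40093892
C = P + S*exp(-qT) - K*exp(-rT)
C = 0.3399 + 10.20000000 - 10.40093892 = 0.1390


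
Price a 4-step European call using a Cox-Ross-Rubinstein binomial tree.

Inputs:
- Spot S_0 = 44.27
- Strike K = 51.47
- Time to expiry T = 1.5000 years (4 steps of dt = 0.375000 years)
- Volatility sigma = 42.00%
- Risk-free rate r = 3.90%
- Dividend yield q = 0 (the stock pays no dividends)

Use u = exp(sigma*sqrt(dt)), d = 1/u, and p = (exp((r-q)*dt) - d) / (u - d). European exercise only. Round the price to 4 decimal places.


Answer: Price = V(0,0) = 7.7436

Derivation:
dt = T/N = 0.375000
u = exp(sigma*sqrt(dt)) = 1.293299; d = 1/u = 0.773216
p = (exp((r-q)*dt) - d) / (u - d) = 0.464380
Discount per step: exp(-r*dt) = 0.985481
Stock lattice S(k, i) with i counting down-moves:
  k=0: S(0,0) = 44.2700
  k=1: S(1,0) = 57.2544; S(1,1) = 34.2303
  k=2: S(2,0) = 74.0470; S(2,1) = 44.2700; S(2,2) = 26.4674
  k=3: S(3,0) = 95.7649; S(3,1) = 57.2544; S(3,2) = 34.2303; S(3,3) = 20.4650
  k=4: S(4,0) = 123.8527; S(4,1) = 74.0470; S(4,2) = 44.2700; S(4,3) = 26.4674; S(4,4) = 15.8239
Terminal payoffs V(N, i) = max(S_T - K, 0):
  V(4,0) = 72.382698; V(4,1) = 22.577005; V(4,2) = 0.000000; V(4,3) = 0.000000; V(4,4) = 0.000000
Backward induction: V(k, i) = exp(-r*dt) * [p * V(k+1, i) + (1-p) * V(k+1, i+1)].
  V(3,0) = exp(-r*dt) * [p*72.382698 + (1-p)*22.577005] = 45.042198
  V(3,1) = exp(-r*dt) * [p*22.577005 + (1-p)*0.000000] = 10.332096
  V(3,2) = exp(-r*dt) * [p*0.000000 + (1-p)*0.000000] = 0.000000
  V(3,3) = exp(-r*dt) * [p*0.000000 + (1-p)*0.000000] = 0.000000
  V(2,0) = exp(-r*dt) * [p*45.042198 + (1-p)*10.332096] = 26.066752
  V(2,1) = exp(-r*dt) * [p*10.332096 + (1-p)*0.000000] = 4.728360
  V(2,2) = exp(-r*dt) * [p*0.000000 + (1-p)*0.000000] = 0.000000
  V(1,0) = exp(-r*dt) * [p*26.066752 + (1-p)*4.728360] = 14.424971
  V(1,1) = exp(-r*dt) * [p*4.728360 + (1-p)*0.000000] = 2.163877
  V(0,0) = exp(-r*dt) * [p*14.424971 + (1-p)*2.163877] = 7.743604


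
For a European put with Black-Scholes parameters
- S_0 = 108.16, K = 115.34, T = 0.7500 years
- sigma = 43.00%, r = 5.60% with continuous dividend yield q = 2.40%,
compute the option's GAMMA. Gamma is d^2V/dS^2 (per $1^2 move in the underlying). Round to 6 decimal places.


d1 = 0.0780492280; d2 = -0.2943416956
phi(d1) = 0.3977290143; exp(-qT) = 0.9821610324; exp(-rT) = 0.9588697806
Gamma = exp(-qT) * phi(d1) / (S * sigma * sqrt(T)) = 0.9821610324 * 0.3977290143 / (108.1600 * 0.4300 * 0.8660254038) = 0.009698

Answer: Gamma = 0.009698


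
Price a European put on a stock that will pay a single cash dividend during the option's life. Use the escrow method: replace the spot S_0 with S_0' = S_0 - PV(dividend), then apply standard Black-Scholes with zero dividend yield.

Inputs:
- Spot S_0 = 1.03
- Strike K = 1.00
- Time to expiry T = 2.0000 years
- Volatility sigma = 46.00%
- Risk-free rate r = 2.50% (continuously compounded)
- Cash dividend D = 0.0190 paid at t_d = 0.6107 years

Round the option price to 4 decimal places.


Answer: Price = 0.2213

Derivation:
PV(D) = D * exp(-r * t_d) = 0.0190 * 0.98484846 = 0.01871212
S_0' = S_0 - PV(D) = 1.0300 - 0.01871212 = 1.01128788
d1 = (ln(S_0'/K) + (r + sigma^2/2)*T) / (sigma*sqrt(T)) = 0.41938295
d2 = d1 - sigma*sqrt(T) = -0.23115529
exp(-rT) = 0.95122942
N(-d1) = 0.33746814; N(-d2) = 0.59140292
P = K * exp(-rT) * N(-d2) - S_0' * N(-d1) = 1.0000 * 0.95122942 * 0.59140292 - 1.01128788 * 0.33746814 = 0.2213


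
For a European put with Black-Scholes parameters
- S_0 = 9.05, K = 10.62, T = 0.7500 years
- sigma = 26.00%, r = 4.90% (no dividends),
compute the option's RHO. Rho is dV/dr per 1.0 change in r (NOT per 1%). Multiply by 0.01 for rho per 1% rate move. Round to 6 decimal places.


d1 = -0.4346748405; d2 = -0.6598414455
phi(d1) = 0.3629792381; exp(-qT) = 1.0000000000; exp(-rT) = 0.9639170845
N(-d2) = 0.7453222083
Rho = -K*T*exp(-rT)*N(-d2) = -10.6200 * 0.7500 * 0.9639170845 * 0.7453222083 = -5.722285

Answer: Rho = -5.722285


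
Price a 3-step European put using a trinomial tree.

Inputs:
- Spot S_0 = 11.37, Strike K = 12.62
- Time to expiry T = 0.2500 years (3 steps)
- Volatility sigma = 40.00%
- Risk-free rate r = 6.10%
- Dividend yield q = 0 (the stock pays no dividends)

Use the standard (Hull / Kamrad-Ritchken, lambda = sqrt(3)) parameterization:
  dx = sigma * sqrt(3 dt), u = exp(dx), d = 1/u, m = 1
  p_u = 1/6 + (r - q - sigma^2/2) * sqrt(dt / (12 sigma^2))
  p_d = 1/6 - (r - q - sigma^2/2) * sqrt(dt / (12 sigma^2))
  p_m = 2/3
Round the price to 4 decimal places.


Answer: Price = V(0,0) = 1.6075

Derivation:
dt = T/N = 0.083333; dx = sigma*sqrt(3*dt) = 0.200000
u = exp(dx) = 1.221403; d = 1/u = 0.818731
p_u = 0.162708, p_m = 0.666667, p_d = 0.170625
Discount per step: exp(-r*dt) = 0.994930
Stock lattice S(k, j) with j the centered position index:
  k=0: S(0,+0) = 11.3700
  k=1: S(1,-1) = 9.3090; S(1,+0) = 11.3700; S(1,+1) = 13.8873
  k=2: S(2,-2) = 7.6215; S(2,-1) = 9.3090; S(2,+0) = 11.3700; S(2,+1) = 13.8873; S(2,+2) = 16.9620
  k=3: S(3,-3) = 6.2400; S(3,-2) = 7.6215; S(3,-1) = 9.3090; S(3,+0) = 11.3700; S(3,+1) = 13.8873; S(3,+2) = 16.9620; S(3,+3) = 20.7175
Terminal payoffs V(N, j) = max(K - S_T, 0):
  V(3,-3) = 6.380012; V(3,-2) = 4.998461; V(3,-1) = 3.311031; V(3,+0) = 1.250000; V(3,+1) = 0.000000; V(3,+2) = 0.000000; V(3,+3) = 0.000000
Backward induction: V(k, j) = exp(-r*dt) * [p_u * V(k+1, j+1) + p_m * V(k+1, j) + p_d * V(k+1, j-1)]
  V(2,-2) = exp(-r*dt) * [p_u*3.311031 + p_m*4.998461 + p_d*6.380012] = 4.934482
  V(2,-1) = exp(-r*dt) * [p_u*1.250000 + p_m*3.311031 + p_d*4.998461] = 3.247054
  V(2,+0) = exp(-r*dt) * [p_u*0.000000 + p_m*1.250000 + p_d*3.311031] = 1.391188
  V(2,+1) = exp(-r*dt) * [p_u*0.000000 + p_m*0.000000 + p_d*1.250000] = 0.212200
  V(2,+2) = exp(-r*dt) * [p_u*0.000000 + p_m*0.000000 + p_d*0.000000] = 0.000000
  V(1,-1) = exp(-r*dt) * [p_u*1.391188 + p_m*3.247054 + p_d*4.934482] = 3.216614
  V(1,+0) = exp(-r*dt) * [p_u*0.212200 + p_m*1.391188 + p_d*3.247054] = 1.508327
  V(1,+1) = exp(-r*dt) * [p_u*0.000000 + p_m*0.212200 + p_d*1.391188] = 0.376917
  V(0,+0) = exp(-r*dt) * [p_u*0.376917 + p_m*1.508327 + p_d*3.216614] = 1.607521


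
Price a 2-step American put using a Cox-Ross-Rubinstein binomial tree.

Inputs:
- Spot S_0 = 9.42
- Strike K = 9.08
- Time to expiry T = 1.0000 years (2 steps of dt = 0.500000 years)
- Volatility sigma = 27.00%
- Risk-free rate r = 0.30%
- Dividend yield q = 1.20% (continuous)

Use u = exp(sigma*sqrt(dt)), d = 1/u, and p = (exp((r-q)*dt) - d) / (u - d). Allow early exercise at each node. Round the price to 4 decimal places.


dt = T/N = 0.500000
u = exp(sigma*sqrt(dt)) = 1.210361; d = 1/u = 0.826200
p = (exp((r-q)*dt) - d) / (u - d) = 0.440727
Discount per step: exp(-r*dt) = 0.998501
Stock lattice S(k, i) with i counting down-moves:
  k=0: S(0,0) = 9.4200
  k=1: S(1,0) = 11.4016; S(1,1) = 7.7828
  k=2: S(2,0) = 13.8001; S(2,1) = 9.4200; S(2,2) = 6.4301
Terminal payoffs V(N, i) = max(K - S_T, 0):
  V(2,0) = 0.000000; V(2,1) = 0.000000; V(2,2) = 2.649853
Backward induction: V(k, i) = exp(-r*dt) * [p * V(k+1, i) + (1-p) * V(k+1, i+1)]; then take max(V_cont, immediate exercise) for American.
  V(1,0) = exp(-r*dt) * [p*0.000000 + (1-p)*0.000000] = 0.000000; exercise = 0.000000; V(1,0) = max -> 0.000000
  V(1,1) = exp(-r*dt) * [p*0.000000 + (1-p)*2.649853] = 1.479769; exercise = 1.297199; V(1,1) = max -> 1.479769
  V(0,0) = exp(-r*dt) * [p*0.000000 + (1-p)*1.479769] = 0.826354; exercise = 0.000000; V(0,0) = max -> 0.826354

Answer: Price = V(0,0) = 0.8264


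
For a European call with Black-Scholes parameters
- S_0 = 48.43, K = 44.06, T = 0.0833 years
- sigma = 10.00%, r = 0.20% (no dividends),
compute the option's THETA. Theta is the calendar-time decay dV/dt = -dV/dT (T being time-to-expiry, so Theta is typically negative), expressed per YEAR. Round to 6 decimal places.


Answer: Theta = -0.102665

Derivation:
d1 = 3.2967595539; d2 = 3.2678978145
phi(d1) = 0.0017410789; exp(-qT) = 1.0000000000; exp(-rT) = 0.9998334139
Theta = -S*exp(-qT)*phi(d1)*sigma/(2*sqrt(T)) - r*K*exp(-rT)*N(d2) + q*S*exp(-qT)*N(d1)
N(d1) = 0.9995109640; N(d2) = 0.9994582526; sqrt(T) = 0.2886173938
Term 1 = -48.4300 * 1.0000000000 * 0.0017410789 * 0.1000 / (2 * 0.2886173938) = -0.0146076524
Term 2 = -0.0020 * 44.0600 * 0.9998334139 * 0.9994582526 = -0.0880575896
Term 3 = 0 (no dividend yield, q = 0)
Theta = -0.0146076524 + (-0.0880575896) + (0.0000000000) = -0.102665


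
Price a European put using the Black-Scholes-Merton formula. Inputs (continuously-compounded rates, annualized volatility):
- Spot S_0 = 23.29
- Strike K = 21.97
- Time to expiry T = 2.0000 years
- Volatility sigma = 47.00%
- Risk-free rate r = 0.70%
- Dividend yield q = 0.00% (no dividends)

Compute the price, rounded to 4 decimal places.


Answer: Price = 5.0730

Derivation:
d1 = (ln(S/K) + (r - q + 0.5*sigma^2) * T) / (sigma * sqrt(T)) = 0.44118378
d2 = d1 - sigma * sqrt(T) = -0.22349660
exp(-rT) = 0.98609754; exp(-qT) = 1.00000000
P = K * exp(-rT) * N(-d2) - S_0 * exp(-qT) * N(-d1)
N(-d1) = 0.32953998; N(-d2) = 0.58842548
P = 21.9700 * 0.98609754 * 0.58842548 - 23.2900 * 1.00000000 * 0.32953998 = 5.0730


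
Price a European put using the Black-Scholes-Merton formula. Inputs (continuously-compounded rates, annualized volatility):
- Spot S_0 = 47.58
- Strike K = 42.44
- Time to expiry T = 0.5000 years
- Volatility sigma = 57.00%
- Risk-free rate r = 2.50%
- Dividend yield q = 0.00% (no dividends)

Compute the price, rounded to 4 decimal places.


d1 = (ln(S/K) + (r - q + 0.5*sigma^2) * T) / (sigma * sqrt(T)) = 0.51617850
d2 = d1 - sigma * sqrt(T) = 0.11312763
exp(-rT) = 0.98757780; exp(-qT) = 1.00000000
P = K * exp(-rT) * N(-d2) - S_0 * exp(-qT) * N(-d1)
N(-d1) = 0.30286487; N(-d2) = 0.45496468
P = 42.4400 * 0.98757780 * 0.45496468 - 47.5800 * 1.00000000 * 0.30286487 = 4.6585

Answer: Price = 4.6585


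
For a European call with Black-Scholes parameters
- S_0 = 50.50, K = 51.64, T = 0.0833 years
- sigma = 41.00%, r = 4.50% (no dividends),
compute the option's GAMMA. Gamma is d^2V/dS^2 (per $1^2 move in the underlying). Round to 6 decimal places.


d1 = -0.0978032488; d2 = -0.2161363803
phi(d1) = 0.3970387997; exp(-qT) = 1.0000000000; exp(-rT) = 0.9962585169
Gamma = exp(-qT) * phi(d1) / (S * sigma * sqrt(T)) = 1.0000000000 * 0.3970387997 / (50.5000 * 0.4100 * 0.2886173938) = 0.066441

Answer: Gamma = 0.066441


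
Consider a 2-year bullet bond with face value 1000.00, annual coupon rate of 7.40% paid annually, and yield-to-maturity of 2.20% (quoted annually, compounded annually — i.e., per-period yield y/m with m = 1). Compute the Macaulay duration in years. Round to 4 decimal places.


Coupon per period c = face * coupon_rate / m = 74.000000
Periods per year m = 1; per-period yield y/m = 0.022000
Number of cashflows N = 2
Cashflows (t years, CF_t, discount factor 1/(1+y/m)^(m*t), PV):
  t = 1.0000: CF_t = 74.000000, DF = 0.978474, PV = 72.407045
  t = 2.0000: CF_t = 1074.000000, DF = 0.957411, PV = 1028.258930
Price P = sum_t PV_t = 1100.665975
Macaulay numerator sum_t t * PV_t:
  t * PV_t at t = 1.0000: 72.407045
  t * PV_t at t = 2.0000: 2056.517860
Macaulay duration D = (sum_t t * PV_t) / P = 2128.924905 / 1100.665975 = 1.934215

Answer: Macaulay duration = 1.9342 years


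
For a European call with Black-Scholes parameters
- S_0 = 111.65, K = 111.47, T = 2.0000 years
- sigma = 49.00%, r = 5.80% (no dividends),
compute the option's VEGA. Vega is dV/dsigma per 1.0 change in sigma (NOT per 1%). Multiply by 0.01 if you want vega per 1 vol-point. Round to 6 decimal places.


d1 = 0.5162074056; d2 = -0.1767572399
phi(d1) = 0.3491779588; exp(-qT) = 1.0000000000; exp(-rT) = 0.8904752233
Vega = S * exp(-qT) * phi(d1) * sqrt(T) = 111.6500 * 1.0000000000 * 0.3491779588 * 1.4142135624 = 55.134133

Answer: Vega = 55.134133
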